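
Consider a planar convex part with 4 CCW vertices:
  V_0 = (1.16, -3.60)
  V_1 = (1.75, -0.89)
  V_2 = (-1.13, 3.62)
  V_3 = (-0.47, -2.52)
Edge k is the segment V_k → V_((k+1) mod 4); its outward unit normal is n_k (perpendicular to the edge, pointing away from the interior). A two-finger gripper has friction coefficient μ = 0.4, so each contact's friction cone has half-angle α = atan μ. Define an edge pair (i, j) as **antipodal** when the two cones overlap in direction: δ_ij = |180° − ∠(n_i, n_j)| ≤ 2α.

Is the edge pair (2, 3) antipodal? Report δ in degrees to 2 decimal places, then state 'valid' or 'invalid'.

δ = 129.66°, invalid

α = atan 0.4 = 21.80°;  2α = 43.60°
edge 2: e_2 = (+0.66, -6.14);  n_2 = (-0.9943, -0.1069)
edge 3: e_3 = (+1.63, -1.08);  n_3 = (-0.5523, -0.8336)
∠(n_2, n_3) = 50.34°
δ = |180° − 50.34°| = 129.66°
129.66° > 2α = 43.60°  →  invalid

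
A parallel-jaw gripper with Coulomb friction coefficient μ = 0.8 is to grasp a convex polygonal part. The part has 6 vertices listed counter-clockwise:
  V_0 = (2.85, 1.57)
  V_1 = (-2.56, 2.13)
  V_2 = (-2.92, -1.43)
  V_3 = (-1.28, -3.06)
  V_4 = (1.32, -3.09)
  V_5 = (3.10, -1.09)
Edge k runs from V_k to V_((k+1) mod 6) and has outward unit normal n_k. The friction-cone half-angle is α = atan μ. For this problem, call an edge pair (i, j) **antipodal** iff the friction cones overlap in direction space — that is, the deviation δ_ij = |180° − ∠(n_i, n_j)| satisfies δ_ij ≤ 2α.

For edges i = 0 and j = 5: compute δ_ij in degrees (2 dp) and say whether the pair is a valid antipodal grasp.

δ = 101.28°, invalid

α = atan 0.8 = 38.66°;  2α = 77.32°
edge 0: e_0 = (-5.41, +0.56);  n_0 = (+0.1030, +0.9947)
edge 5: e_5 = (-0.25, +2.66);  n_5 = (+0.9956, +0.0936)
∠(n_0, n_5) = 78.72°
δ = |180° − 78.72°| = 101.28°
101.28° > 2α = 77.32°  →  invalid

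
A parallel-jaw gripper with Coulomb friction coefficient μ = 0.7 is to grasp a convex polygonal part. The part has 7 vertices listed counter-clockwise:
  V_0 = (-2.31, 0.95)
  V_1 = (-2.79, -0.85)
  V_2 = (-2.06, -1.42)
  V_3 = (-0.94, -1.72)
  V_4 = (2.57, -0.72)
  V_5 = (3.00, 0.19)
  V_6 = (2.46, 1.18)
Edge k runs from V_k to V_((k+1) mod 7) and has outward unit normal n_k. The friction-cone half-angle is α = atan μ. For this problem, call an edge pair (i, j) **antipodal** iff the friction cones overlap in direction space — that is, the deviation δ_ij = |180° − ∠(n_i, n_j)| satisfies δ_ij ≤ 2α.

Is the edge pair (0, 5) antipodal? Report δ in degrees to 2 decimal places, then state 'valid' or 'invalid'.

α = atan 0.7 = 34.99°;  2α = 69.98°
edge 0: e_0 = (-0.48, -1.80);  n_0 = (-0.9662, +0.2577)
edge 5: e_5 = (-0.54, +0.99);  n_5 = (+0.8779, +0.4789)
∠(n_0, n_5) = 136.46°
δ = |180° − 136.46°| = 43.54°
43.54° ≤ 2α = 69.98°  →  valid

δ = 43.54°, valid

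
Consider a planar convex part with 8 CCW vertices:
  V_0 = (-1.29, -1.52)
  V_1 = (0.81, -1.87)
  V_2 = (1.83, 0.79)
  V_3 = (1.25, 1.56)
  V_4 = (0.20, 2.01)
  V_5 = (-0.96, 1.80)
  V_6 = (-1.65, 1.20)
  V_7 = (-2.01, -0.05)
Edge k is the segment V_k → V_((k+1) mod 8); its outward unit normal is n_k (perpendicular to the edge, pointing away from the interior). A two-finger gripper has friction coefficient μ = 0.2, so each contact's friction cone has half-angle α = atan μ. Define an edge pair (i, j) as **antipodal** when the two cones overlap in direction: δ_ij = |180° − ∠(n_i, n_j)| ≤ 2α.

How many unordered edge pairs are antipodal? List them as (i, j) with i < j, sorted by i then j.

count = 4; pairs: (0,3), (0,4), (1,6), (2,7)

α = atan 0.2 = 11.31°;  2α = 22.62°
n_0 = (-0.1644, -0.9864)
n_1 = (+0.9337, -0.3580)
n_2 = (+0.7988, +0.6017)
n_3 = (+0.3939, +0.9191)
n_4 = (-0.1781, +0.9840)
n_5 = (-0.6562, +0.7546)
n_6 = (-0.9609, +0.2768)
n_7 = (-0.8981, -0.4399)
  (0,1): δ = 101.52°  ·
  (0,2): δ = 43.55°  ·
  (0,3): δ = 13.74°  ✓
  (0,4): δ = 19.72°  ✓
  (0,5): δ = 50.47°  ·
  (0,6): δ = 83.40°  ·
  (0,7): δ = 125.56°  ·
  (1,2): δ = 122.03°  ·
  (1,3): δ = 92.22°  ·
  (1,4): δ = 58.76°  ·
  (1,5): δ = 28.01°  ·
  (1,6): δ = 4.91°  ✓
  (1,7): δ = 47.08°  ·
  (2,3): δ = 150.19°  ·
  (2,4): δ = 116.73°  ·
  (2,5): δ = 85.98°  ·
  (2,6): δ = 53.06°  ·
  (2,7): δ = 10.89°  ✓
  (3,4): δ = 146.54°  ·
  (3,5): δ = 115.79°  ·
  (3,6): δ = 82.87°  ·
  (3,7): δ = 40.71°  ·
  (4,5): δ = 149.25°  ·
  (4,6): δ = 116.33°  ·
  (4,7): δ = 74.17°  ·
  (5,6): δ = 147.08°  ·
  (5,7): δ = 104.91°  ·
  (6,7): δ = 137.84°  ·
antipodal pairs: 4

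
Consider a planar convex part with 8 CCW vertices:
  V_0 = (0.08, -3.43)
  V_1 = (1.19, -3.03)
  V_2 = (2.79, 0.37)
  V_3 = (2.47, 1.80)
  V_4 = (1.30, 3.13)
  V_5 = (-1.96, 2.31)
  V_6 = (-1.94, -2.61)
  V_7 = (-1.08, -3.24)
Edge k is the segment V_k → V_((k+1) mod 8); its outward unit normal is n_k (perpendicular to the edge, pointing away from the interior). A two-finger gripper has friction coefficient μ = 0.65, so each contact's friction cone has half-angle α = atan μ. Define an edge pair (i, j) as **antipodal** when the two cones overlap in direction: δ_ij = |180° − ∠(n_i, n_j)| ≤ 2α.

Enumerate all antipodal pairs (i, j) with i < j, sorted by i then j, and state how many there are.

α = atan 0.65 = 33.02°;  2α = 66.05°
n_0 = (+0.3390, -0.9408)
n_1 = (+0.9048, -0.4258)
n_2 = (+0.9759, +0.2184)
n_3 = (+0.7508, +0.6605)
n_4 = (-0.2439, +0.9698)
n_5 = (-1.0000, -0.0041)
n_6 = (-0.5910, -0.8067)
n_7 = (-0.1616, -0.9868)
  (0,1): δ = 135.02°  ·
  (0,2): δ = 97.20°  ·
  (0,3): δ = 68.48°  ·
  (0,4): δ = 5.70°  ✓
  (0,5): δ = 70.42°  ·
  (0,6): δ = 123.96°  ·
  (0,7): δ = 150.88°  ·
  (1,2): δ = 142.19°  ·
  (1,3): δ = 113.46°  ·
  (1,4): δ = 50.68°  ✓
  (1,5): δ = 25.43°  ✓
  (1,6): δ = 78.98°  ·
  (1,7): δ = 105.90°  ·
  (2,3): δ = 151.28°  ·
  (2,4): δ = 88.49°  ·
  (2,5): δ = 12.38°  ✓
  (2,6): δ = 41.16°  ✓
  (2,7): δ = 68.08°  ·
  (3,4): δ = 117.22°  ·
  (3,5): δ = 41.11°  ✓
  (3,6): δ = 12.44°  ✓
  (3,7): δ = 39.36°  ✓
  (4,5): δ = 103.89°  ·
  (4,6): δ = 50.34°  ✓
  (4,7): δ = 23.42°  ✓
  (5,6): δ = 126.46°  ·
  (5,7): δ = 99.53°  ·
  (6,7): δ = 153.08°  ·
antipodal pairs: 10

count = 10; pairs: (0,4), (1,4), (1,5), (2,5), (2,6), (3,5), (3,6), (3,7), (4,6), (4,7)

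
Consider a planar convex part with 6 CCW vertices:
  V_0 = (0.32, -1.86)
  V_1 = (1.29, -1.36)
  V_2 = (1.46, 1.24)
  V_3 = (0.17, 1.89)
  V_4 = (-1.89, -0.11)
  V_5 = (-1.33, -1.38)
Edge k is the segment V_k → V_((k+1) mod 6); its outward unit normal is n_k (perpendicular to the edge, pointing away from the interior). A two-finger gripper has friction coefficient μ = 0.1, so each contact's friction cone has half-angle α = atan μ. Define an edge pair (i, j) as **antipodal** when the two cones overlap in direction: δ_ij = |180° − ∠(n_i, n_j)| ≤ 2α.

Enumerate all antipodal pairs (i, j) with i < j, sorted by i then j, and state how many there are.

α = atan 0.1 = 5.71°;  2α = 11.42°
n_0 = (+0.4582, -0.8889)
n_1 = (+0.9979, -0.0652)
n_2 = (+0.4500, +0.8930)
n_3 = (-0.6966, +0.7175)
n_4 = (-0.9150, -0.4035)
n_5 = (-0.2793, -0.9602)
  (0,1): δ = 121.01°  ·
  (0,2): δ = 54.01°  ·
  (0,3): δ = 16.88°  ·
  (0,4): δ = 86.53°  ·
  (0,5): δ = 136.51°  ·
  (1,2): δ = 113.00°  ·
  (1,3): δ = 42.11°  ·
  (1,4): δ = 27.54°  ·
  (1,5): δ = 77.52°  ·
  (2,3): δ = 109.10°  ·
  (2,4): δ = 39.46°  ·
  (2,5): δ = 10.52°  ✓
  (3,4): δ = 110.36°  ·
  (3,5): δ = 60.37°  ·
  (4,5): δ = 130.02°  ·
antipodal pairs: 1

count = 1; pairs: (2,5)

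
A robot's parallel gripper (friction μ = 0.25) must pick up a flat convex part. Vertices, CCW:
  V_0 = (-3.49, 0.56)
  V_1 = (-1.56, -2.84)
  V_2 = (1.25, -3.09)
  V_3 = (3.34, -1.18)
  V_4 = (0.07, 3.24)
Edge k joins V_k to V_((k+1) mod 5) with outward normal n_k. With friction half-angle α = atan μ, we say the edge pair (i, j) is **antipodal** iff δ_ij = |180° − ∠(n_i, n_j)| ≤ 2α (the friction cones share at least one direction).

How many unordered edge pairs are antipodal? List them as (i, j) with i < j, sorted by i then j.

α = atan 0.25 = 14.04°;  2α = 28.07°
n_0 = (-0.8697, -0.4937)
n_1 = (-0.0886, -0.9961)
n_2 = (+0.6746, -0.7382)
n_3 = (+0.8039, +0.5947)
n_4 = (-0.6014, +0.7989)
  (0,1): δ = 124.67°  ·
  (0,2): δ = 77.16°  ·
  (0,3): δ = 6.91°  ✓
  (0,4): δ = 97.39°  ·
  (1,2): δ = 132.49°  ·
  (1,3): δ = 48.42°  ·
  (1,4): δ = 42.06°  ·
  (2,3): δ = 95.93°  ·
  (2,4): δ = 5.45°  ✓
  (3,4): δ = 89.52°  ·
antipodal pairs: 2

count = 2; pairs: (0,3), (2,4)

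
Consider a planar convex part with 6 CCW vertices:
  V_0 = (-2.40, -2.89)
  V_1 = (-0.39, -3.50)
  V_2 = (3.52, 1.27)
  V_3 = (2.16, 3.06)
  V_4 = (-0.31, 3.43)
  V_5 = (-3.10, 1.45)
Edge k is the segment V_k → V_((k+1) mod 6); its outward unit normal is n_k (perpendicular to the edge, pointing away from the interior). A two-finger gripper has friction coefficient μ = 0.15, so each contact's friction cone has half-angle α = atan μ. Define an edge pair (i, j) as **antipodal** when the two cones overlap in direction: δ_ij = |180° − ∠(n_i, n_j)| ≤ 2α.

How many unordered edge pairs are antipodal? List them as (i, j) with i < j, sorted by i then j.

count = 2; pairs: (0,3), (1,4)

α = atan 0.15 = 8.53°;  2α = 17.06°
n_0 = (-0.2904, -0.9569)
n_1 = (+0.7734, -0.6339)
n_2 = (+0.7962, +0.6050)
n_3 = (+0.1481, +0.9890)
n_4 = (-0.5787, +0.8155)
n_5 = (-0.9872, -0.1592)
  (0,1): δ = 112.46°  ·
  (0,2): δ = 35.89°  ·
  (0,3): δ = 8.36°  ✓
  (0,4): δ = 52.24°  ·
  (0,5): δ = 116.04°  ·
  (1,2): δ = 103.43°  ·
  (1,3): δ = 59.18°  ·
  (1,4): δ = 15.30°  ✓
  (1,5): δ = 48.50°  ·
  (2,3): δ = 135.75°  ·
  (2,4): δ = 91.86°  ·
  (2,5): δ = 28.06°  ·
  (3,4): δ = 136.12°  ·
  (3,5): δ = 72.32°  ·
  (4,5): δ = 116.20°  ·
antipodal pairs: 2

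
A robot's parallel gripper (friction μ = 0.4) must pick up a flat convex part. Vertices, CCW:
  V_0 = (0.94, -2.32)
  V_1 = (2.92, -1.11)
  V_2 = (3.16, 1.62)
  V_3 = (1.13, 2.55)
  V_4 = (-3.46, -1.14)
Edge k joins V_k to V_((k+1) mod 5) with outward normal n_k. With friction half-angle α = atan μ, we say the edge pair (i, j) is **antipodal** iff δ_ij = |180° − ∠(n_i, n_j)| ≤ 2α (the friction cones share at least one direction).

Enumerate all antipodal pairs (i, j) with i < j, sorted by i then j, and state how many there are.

α = atan 0.4 = 21.80°;  2α = 43.60°
n_0 = (+0.5215, -0.8533)
n_1 = (+0.9962, -0.0876)
n_2 = (+0.4165, +0.9091)
n_3 = (-0.6266, +0.7794)
n_4 = (-0.2590, -0.9659)
  (0,1): δ = 126.45°  ·
  (0,2): δ = 56.04°  ·
  (0,3): δ = 7.37°  ✓
  (0,4): δ = 133.56°  ·
  (1,2): δ = 109.59°  ·
  (1,3): δ = 46.18°  ·
  (1,4): δ = 80.01°  ·
  (2,3): δ = 116.59°  ·
  (2,4): δ = 9.60°  ✓
  (3,4): δ = 53.81°  ·
antipodal pairs: 2

count = 2; pairs: (0,3), (2,4)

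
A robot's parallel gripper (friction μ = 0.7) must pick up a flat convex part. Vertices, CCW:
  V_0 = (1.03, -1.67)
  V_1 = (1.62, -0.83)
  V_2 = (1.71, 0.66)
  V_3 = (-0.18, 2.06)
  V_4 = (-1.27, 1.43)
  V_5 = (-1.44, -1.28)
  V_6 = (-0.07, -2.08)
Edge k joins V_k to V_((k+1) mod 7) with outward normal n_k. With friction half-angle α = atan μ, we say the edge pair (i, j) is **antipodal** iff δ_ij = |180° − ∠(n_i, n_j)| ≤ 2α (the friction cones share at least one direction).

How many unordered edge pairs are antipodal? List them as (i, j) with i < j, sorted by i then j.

count = 11; pairs: (0,3), (0,4), (1,3), (1,4), (1,5), (2,4), (2,5), (2,6), (3,5), (3,6), (4,6)

α = atan 0.7 = 34.99°;  2α = 69.98°
n_0 = (+0.8183, -0.5748)
n_1 = (+0.9982, -0.0603)
n_2 = (+0.5952, +0.8036)
n_3 = (-0.5004, +0.8658)
n_4 = (-0.9980, +0.0626)
n_5 = (-0.5043, -0.8636)
n_6 = (+0.3493, -0.9370)
  (0,1): δ = 148.37°  ·
  (0,2): δ = 91.45°  ·
  (0,3): δ = 24.89°  ✓
  (0,4): δ = 31.49°  ✓
  (0,5): δ = 94.80°  ·
  (0,6): δ = 145.53°  ·
  (1,2): δ = 123.07°  ·
  (1,3): δ = 56.52°  ✓
  (1,4): δ = 0.13°  ✓
  (1,5): δ = 63.17°  ✓
  (1,6): δ = 113.90°  ·
  (2,3): δ = 113.44°  ·
  (2,4): δ = 57.06°  ✓
  (2,5): δ = 6.25°  ✓
  (2,6): δ = 56.97°  ✓
  (3,4): δ = 123.62°  ·
  (3,5): δ = 60.31°  ✓
  (3,6): δ = 9.59°  ✓
  (4,5): δ = 116.69°  ·
  (4,6): δ = 65.97°  ✓
  (5,6): δ = 129.28°  ·
antipodal pairs: 11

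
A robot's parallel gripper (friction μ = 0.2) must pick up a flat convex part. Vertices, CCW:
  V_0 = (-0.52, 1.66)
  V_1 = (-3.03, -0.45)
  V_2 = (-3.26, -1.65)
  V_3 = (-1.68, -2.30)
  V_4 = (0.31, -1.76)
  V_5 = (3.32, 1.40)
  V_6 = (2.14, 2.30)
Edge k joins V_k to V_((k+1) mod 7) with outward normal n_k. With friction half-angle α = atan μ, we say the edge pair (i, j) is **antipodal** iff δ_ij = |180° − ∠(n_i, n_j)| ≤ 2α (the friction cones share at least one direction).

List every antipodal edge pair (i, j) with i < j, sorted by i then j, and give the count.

count = 3; pairs: (0,4), (2,5), (3,6)

α = atan 0.2 = 11.31°;  2α = 22.62°
n_0 = (-0.6435, +0.7655)
n_1 = (-0.9821, +0.1882)
n_2 = (-0.3805, -0.9248)
n_3 = (+0.2619, -0.9651)
n_4 = (+0.7241, -0.6897)
n_5 = (+0.6064, +0.7951)
n_6 = (-0.2339, +0.9723)
  (0,1): δ = 140.90°  ·
  (0,2): δ = 62.41°  ·
  (0,3): δ = 24.87°  ·
  (0,4): δ = 6.34°  ✓
  (0,5): δ = 102.62°  ·
  (0,6): δ = 153.48°  ·
  (1,2): δ = 101.51°  ·
  (1,3): δ = 63.97°  ·
  (1,4): δ = 32.76°  ·
  (1,5): δ = 63.52°  ·
  (1,6): δ = 114.38°  ·
  (2,3): δ = 142.46°  ·
  (2,4): δ = 111.25°  ·
  (2,5): δ = 14.97°  ✓
  (2,6): δ = 35.89°  ·
  (3,4): δ = 148.79°  ·
  (3,5): δ = 52.52°  ·
  (3,6): δ = 1.65°  ✓
  (4,5): δ = 83.73°  ·
  (4,6): δ = 32.86°  ·
  (5,6): δ = 129.14°  ·
antipodal pairs: 3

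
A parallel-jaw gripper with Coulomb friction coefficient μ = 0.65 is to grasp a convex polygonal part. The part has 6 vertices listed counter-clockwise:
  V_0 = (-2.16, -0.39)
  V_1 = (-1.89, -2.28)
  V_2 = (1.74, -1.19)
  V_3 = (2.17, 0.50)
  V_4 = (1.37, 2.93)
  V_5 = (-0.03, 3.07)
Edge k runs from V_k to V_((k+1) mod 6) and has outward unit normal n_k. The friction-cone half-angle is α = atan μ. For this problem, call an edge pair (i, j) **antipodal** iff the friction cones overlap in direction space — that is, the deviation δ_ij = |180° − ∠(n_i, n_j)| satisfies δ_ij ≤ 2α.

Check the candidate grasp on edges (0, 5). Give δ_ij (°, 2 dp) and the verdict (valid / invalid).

α = atan 0.65 = 33.02°;  2α = 66.05°
edge 0: e_0 = (+0.27, -1.89);  n_0 = (-0.9899, -0.1414)
edge 5: e_5 = (-2.13, -3.46);  n_5 = (-0.8516, +0.5242)
∠(n_0, n_5) = 39.75°
δ = |180° − 39.75°| = 140.25°
140.25° > 2α = 66.05°  →  invalid

δ = 140.25°, invalid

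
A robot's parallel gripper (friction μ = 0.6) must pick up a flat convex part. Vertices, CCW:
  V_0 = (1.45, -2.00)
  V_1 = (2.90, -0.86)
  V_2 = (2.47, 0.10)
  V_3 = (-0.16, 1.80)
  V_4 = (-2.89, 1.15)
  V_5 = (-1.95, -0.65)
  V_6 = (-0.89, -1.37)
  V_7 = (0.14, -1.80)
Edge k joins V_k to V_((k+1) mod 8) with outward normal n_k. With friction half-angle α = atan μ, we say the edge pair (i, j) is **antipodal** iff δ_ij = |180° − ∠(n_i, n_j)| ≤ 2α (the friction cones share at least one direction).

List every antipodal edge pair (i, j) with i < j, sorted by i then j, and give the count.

α = atan 0.6 = 30.96°;  2α = 61.93°
n_0 = (+0.6181, -0.7861)
n_1 = (+0.9126, +0.4088)
n_2 = (+0.5429, +0.8398)
n_3 = (-0.2316, +0.9728)
n_4 = (-0.8864, -0.4629)
n_5 = (-0.5619, -0.8272)
n_6 = (-0.3853, -0.9228)
n_7 = (-0.1509, -0.9885)
  (0,1): δ = 104.05°  ·
  (0,2): δ = 71.05°  ·
  (0,3): δ = 24.78°  ✓
  (0,4): δ = 79.40°  ·
  (0,5): δ = 107.64°  ·
  (0,6): δ = 119.17°  ·
  (0,7): δ = 133.14°  ·
  (1,2): δ = 147.01°  ·
  (1,3): δ = 100.74°  ·
  (1,4): δ = 3.45°  ✓
  (1,5): δ = 31.69°  ✓
  (1,6): δ = 43.21°  ✓
  (1,7): δ = 57.19°  ✓
  (2,3): δ = 133.73°  ·
  (2,4): δ = 29.55°  ✓
  (2,5): δ = 1.31°  ✓
  (2,6): δ = 10.22°  ✓
  (2,7): δ = 24.20°  ✓
  (3,4): δ = 75.82°  ·
  (3,5): δ = 47.58°  ✓
  (3,6): δ = 36.05°  ✓
  (3,7): δ = 22.07°  ✓
  (4,5): δ = 151.76°  ·
  (4,6): δ = 140.23°  ·
  (4,7): δ = 126.25°  ·
  (5,6): δ = 168.47°  ·
  (5,7): δ = 154.49°  ·
  (6,7): δ = 166.02°  ·
antipodal pairs: 12

count = 12; pairs: (0,3), (1,4), (1,5), (1,6), (1,7), (2,4), (2,5), (2,6), (2,7), (3,5), (3,6), (3,7)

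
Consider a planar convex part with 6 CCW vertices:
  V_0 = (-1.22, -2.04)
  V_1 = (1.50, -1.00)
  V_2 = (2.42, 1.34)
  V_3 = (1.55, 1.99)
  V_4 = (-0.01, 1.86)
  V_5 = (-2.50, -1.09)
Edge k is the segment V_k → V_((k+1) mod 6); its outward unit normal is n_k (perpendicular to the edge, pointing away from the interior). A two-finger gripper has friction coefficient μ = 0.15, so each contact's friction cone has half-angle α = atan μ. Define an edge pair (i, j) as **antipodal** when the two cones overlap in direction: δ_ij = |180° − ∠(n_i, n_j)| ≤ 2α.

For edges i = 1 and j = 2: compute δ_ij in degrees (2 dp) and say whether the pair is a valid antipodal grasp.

α = atan 0.15 = 8.53°;  2α = 17.06°
edge 1: e_1 = (+0.92, +2.34);  n_1 = (+0.9307, -0.3659)
edge 2: e_2 = (-0.87, +0.65);  n_2 = (+0.5985, +0.8011)
∠(n_1, n_2) = 74.70°
δ = |180° − 74.70°| = 105.30°
105.30° > 2α = 17.06°  →  invalid

δ = 105.30°, invalid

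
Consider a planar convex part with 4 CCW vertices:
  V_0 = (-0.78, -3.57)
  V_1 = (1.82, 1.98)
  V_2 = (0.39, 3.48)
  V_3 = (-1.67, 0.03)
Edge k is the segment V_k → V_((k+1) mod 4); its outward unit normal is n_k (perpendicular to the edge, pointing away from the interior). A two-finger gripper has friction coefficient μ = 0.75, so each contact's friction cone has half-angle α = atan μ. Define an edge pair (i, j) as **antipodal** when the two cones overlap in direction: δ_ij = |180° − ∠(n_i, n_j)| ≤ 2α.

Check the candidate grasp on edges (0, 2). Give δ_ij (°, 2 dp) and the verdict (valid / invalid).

δ = 5.74°, valid

α = atan 0.75 = 36.87°;  2α = 73.74°
edge 0: e_0 = (+2.60, +5.55);  n_0 = (+0.9056, -0.4242)
edge 2: e_2 = (-2.06, -3.45);  n_2 = (-0.8586, +0.5127)
∠(n_0, n_2) = 174.26°
δ = |180° − 174.26°| = 5.74°
5.74° ≤ 2α = 73.74°  →  valid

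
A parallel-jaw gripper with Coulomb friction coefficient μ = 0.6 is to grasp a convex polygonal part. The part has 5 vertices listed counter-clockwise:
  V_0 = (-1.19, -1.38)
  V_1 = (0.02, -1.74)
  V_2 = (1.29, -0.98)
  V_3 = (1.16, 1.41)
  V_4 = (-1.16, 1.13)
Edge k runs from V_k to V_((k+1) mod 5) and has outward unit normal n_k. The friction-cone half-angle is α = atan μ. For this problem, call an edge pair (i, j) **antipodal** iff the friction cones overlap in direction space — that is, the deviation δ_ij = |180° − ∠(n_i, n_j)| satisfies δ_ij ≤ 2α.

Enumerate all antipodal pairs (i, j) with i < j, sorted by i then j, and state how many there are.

count = 4; pairs: (0,3), (1,3), (1,4), (2,4)

α = atan 0.6 = 30.96°;  2α = 61.93°
n_0 = (-0.2852, -0.9585)
n_1 = (+0.5135, -0.8581)
n_2 = (+0.9985, +0.0543)
n_3 = (-0.1198, +0.9928)
n_4 = (-0.9999, +0.0120)
  (0,1): δ = 132.53°  ·
  (0,2): δ = 70.32°  ·
  (0,3): δ = 23.45°  ✓
  (0,4): δ = 105.88°  ·
  (1,2): δ = 117.78°  ·
  (1,3): δ = 24.02°  ✓
  (1,4): δ = 58.42°  ✓
  (2,3): δ = 86.23°  ·
  (2,4): δ = 3.80°  ✓
  (3,4): δ = 97.57°  ·
antipodal pairs: 4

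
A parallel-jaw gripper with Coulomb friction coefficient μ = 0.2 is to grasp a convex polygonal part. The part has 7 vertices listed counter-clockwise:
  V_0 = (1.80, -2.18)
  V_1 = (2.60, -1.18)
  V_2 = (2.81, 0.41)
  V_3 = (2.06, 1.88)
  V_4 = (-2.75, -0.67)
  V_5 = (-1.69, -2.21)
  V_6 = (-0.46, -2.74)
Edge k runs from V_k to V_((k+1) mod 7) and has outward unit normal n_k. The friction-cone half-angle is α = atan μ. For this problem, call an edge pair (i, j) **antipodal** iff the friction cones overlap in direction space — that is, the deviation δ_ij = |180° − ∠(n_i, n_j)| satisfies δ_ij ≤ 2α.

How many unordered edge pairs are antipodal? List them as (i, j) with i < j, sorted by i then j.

count = 2; pairs: (2,4), (3,6)

α = atan 0.2 = 11.31°;  2α = 22.62°
n_0 = (+0.7809, -0.6247)
n_1 = (+0.9914, -0.1309)
n_2 = (+0.8908, +0.4545)
n_3 = (-0.4684, +0.8835)
n_4 = (-0.8237, -0.5670)
n_5 = (-0.3957, -0.9184)
n_6 = (+0.2405, -0.9706)
  (0,1): δ = 148.86°  ·
  (0,2): δ = 114.31°  ·
  (0,3): δ = 23.41°  ·
  (0,4): δ = 73.20°  ·
  (0,5): δ = 105.35°  ·
  (0,6): δ = 142.58°  ·
  (1,2): δ = 145.45°  ·
  (1,3): δ = 54.55°  ·
  (1,4): δ = 42.06°  ·
  (1,5): δ = 74.21°  ·
  (1,6): δ = 111.44°  ·
  (2,3): δ = 89.10°  ·
  (2,4): δ = 7.51°  ✓
  (2,5): δ = 39.66°  ·
  (2,6): δ = 76.89°  ·
  (3,4): δ = 83.39°  ·
  (3,5): δ = 51.24°  ·
  (3,6): δ = 14.01°  ✓
  (4,5): δ = 147.85°  ·
  (4,6): δ = 110.62°  ·
  (5,6): δ = 142.77°  ·
antipodal pairs: 2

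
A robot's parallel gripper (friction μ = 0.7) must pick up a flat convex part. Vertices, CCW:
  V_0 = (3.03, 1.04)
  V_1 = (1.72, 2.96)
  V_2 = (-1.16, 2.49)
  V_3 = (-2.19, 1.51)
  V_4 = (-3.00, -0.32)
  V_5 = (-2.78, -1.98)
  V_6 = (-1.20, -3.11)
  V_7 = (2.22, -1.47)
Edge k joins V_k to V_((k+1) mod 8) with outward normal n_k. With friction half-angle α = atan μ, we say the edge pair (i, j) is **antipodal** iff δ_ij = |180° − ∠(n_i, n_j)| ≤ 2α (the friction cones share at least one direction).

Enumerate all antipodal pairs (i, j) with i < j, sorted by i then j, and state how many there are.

α = atan 0.7 = 34.99°;  2α = 69.98°
n_0 = (+0.8260, +0.5636)
n_1 = (-0.1611, +0.9869)
n_2 = (-0.6893, +0.7245)
n_3 = (-0.9144, +0.4047)
n_4 = (-0.9913, -0.1314)
n_5 = (-0.5817, -0.8134)
n_6 = (+0.4324, -0.9017)
n_7 = (+0.9517, -0.3071)
  (0,1): δ = 115.04°  ·
  (0,2): δ = 80.73°  ·
  (0,3): δ = 58.18°  ✓
  (0,4): δ = 26.76°  ✓
  (0,5): δ = 20.12°  ✓
  (0,6): δ = 81.31°  ·
  (0,7): δ = 127.81°  ·
  (1,2): δ = 145.69°  ·
  (1,3): δ = 123.14°  ·
  (1,4): δ = 91.72°  ·
  (1,5): δ = 44.84°  ✓
  (1,6): δ = 16.35°  ✓
  (1,7): δ = 62.85°  ✓
  (2,3): δ = 157.45°  ·
  (2,4): δ = 126.03°  ·
  (2,5): δ = 79.15°  ·
  (2,6): δ = 17.96°  ✓
  (2,7): δ = 28.54°  ✓
  (3,4): δ = 148.58°  ·
  (3,5): δ = 101.70°  ·
  (3,6): δ = 40.51°  ✓
  (3,7): δ = 5.99°  ✓
  (4,5): δ = 133.12°  ·
  (4,6): δ = 71.93°  ·
  (4,7): δ = 25.43°  ✓
  (5,6): δ = 118.81°  ·
  (5,7): δ = 72.31°  ·
  (6,7): δ = 133.50°  ·
antipodal pairs: 11

count = 11; pairs: (0,3), (0,4), (0,5), (1,5), (1,6), (1,7), (2,6), (2,7), (3,6), (3,7), (4,7)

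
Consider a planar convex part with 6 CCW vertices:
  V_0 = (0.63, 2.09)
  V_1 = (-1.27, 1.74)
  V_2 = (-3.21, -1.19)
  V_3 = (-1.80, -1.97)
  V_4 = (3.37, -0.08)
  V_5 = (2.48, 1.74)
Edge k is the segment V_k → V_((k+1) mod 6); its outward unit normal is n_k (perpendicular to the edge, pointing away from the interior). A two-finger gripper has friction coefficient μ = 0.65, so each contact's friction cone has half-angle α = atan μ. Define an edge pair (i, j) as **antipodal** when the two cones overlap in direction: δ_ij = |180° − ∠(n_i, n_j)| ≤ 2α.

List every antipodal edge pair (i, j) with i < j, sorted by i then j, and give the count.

count = 7; pairs: (0,2), (0,3), (1,3), (1,4), (2,4), (2,5), (3,5)

α = atan 0.65 = 33.02°;  2α = 66.05°
n_0 = (-0.1812, +0.9835)
n_1 = (-0.8338, +0.5521)
n_2 = (-0.4841, -0.8750)
n_3 = (+0.3433, -0.9392)
n_4 = (+0.8983, +0.4393)
n_5 = (+0.1859, +0.9826)
  (0,1): δ = 133.95°  ·
  (0,2): δ = 39.39°  ✓
  (0,3): δ = 9.64°  ✓
  (0,4): δ = 105.62°  ·
  (0,5): δ = 158.85°  ·
  (1,2): δ = 85.44°  ·
  (1,3): δ = 36.41°  ✓
  (1,4): δ = 59.57°  ✓
  (1,5): δ = 112.80°  ·
  (2,3): δ = 130.97°  ·
  (2,4): δ = 34.99°  ✓
  (2,5): δ = 18.24°  ✓
  (3,4): δ = 84.02°  ·
  (3,5): δ = 30.79°  ✓
  (4,5): δ = 126.77°  ·
antipodal pairs: 7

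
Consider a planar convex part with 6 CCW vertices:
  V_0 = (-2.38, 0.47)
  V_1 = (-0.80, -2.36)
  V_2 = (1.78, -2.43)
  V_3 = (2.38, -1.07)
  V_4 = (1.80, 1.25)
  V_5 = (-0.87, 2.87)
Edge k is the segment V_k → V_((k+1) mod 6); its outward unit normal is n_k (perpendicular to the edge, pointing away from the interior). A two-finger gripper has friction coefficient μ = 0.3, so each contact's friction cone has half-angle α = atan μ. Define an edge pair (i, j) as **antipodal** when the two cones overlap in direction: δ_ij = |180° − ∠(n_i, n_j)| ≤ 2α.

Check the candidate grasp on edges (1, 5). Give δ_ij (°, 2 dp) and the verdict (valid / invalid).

δ = 59.38°, invalid

α = atan 0.3 = 16.70°;  2α = 33.40°
edge 1: e_1 = (+2.58, -0.07);  n_1 = (-0.0271, -0.9996)
edge 5: e_5 = (-1.51, -2.40);  n_5 = (-0.8464, +0.5325)
∠(n_1, n_5) = 120.62°
δ = |180° − 120.62°| = 59.38°
59.38° > 2α = 33.40°  →  invalid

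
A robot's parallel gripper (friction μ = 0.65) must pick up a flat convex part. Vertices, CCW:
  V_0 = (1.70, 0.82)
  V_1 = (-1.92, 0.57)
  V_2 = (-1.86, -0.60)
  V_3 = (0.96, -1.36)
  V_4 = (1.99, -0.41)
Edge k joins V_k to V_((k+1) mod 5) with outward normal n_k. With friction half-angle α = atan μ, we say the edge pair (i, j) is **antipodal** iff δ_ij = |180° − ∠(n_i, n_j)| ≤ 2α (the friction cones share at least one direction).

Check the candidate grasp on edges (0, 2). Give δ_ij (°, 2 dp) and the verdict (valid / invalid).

δ = 19.03°, valid

α = atan 0.65 = 33.02°;  2α = 66.05°
edge 0: e_0 = (-3.62, -0.25);  n_0 = (-0.0689, +0.9976)
edge 2: e_2 = (+2.82, -0.76);  n_2 = (-0.2602, -0.9655)
∠(n_0, n_2) = 160.97°
δ = |180° − 160.97°| = 19.03°
19.03° ≤ 2α = 66.05°  →  valid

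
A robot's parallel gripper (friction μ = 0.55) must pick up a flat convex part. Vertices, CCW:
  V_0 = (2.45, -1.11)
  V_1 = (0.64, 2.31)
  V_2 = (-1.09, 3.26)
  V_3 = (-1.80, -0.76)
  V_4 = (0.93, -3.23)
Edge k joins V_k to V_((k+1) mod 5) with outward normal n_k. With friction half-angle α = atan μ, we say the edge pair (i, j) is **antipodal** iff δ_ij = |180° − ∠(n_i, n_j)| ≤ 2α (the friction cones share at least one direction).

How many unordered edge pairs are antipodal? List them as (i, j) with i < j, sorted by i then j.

count = 4; pairs: (0,2), (0,3), (1,3), (2,4)

α = atan 0.55 = 28.81°;  2α = 57.62°
n_0 = (+0.8839, +0.4678)
n_1 = (+0.4813, +0.8765)
n_2 = (-0.9848, +0.1739)
n_3 = (-0.6709, -0.7415)
n_4 = (+0.8127, -0.5827)
  (0,1): δ = 146.66°  ·
  (0,2): δ = 37.91°  ✓
  (0,3): δ = 19.97°  ✓
  (0,4): δ = 116.47°  ·
  (1,2): δ = 71.24°  ·
  (1,3): δ = 13.36°  ✓
  (1,4): δ = 83.13°  ·
  (2,3): δ = 122.12°  ·
  (2,4): δ = 25.62°  ✓
  (3,4): δ = 83.50°  ·
antipodal pairs: 4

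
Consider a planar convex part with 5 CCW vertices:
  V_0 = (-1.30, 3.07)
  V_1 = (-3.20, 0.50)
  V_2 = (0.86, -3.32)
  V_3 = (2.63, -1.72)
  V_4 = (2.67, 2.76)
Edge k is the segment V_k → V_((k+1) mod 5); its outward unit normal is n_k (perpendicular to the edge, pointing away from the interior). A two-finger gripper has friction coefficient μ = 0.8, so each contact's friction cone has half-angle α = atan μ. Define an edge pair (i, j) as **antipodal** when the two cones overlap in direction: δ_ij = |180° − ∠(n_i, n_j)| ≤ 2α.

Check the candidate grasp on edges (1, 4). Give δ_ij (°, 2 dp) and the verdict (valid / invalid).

α = atan 0.8 = 38.66°;  2α = 77.32°
edge 1: e_1 = (+4.06, -3.82);  n_1 = (-0.6853, -0.7283)
edge 4: e_4 = (-3.97, +0.31);  n_4 = (+0.0778, +0.9970)
∠(n_1, n_4) = 141.21°
δ = |180° − 141.21°| = 38.79°
38.79° ≤ 2α = 77.32°  →  valid

δ = 38.79°, valid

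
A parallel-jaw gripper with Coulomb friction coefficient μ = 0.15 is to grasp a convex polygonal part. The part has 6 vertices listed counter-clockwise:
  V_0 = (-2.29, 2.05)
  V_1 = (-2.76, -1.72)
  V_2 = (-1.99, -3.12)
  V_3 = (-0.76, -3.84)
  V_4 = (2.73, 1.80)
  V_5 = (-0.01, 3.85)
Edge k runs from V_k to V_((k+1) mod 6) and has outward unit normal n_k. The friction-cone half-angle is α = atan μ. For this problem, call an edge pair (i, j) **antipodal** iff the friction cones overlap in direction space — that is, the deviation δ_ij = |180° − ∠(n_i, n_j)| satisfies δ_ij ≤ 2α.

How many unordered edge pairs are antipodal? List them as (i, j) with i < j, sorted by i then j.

α = atan 0.15 = 8.53°;  2α = 17.06°
n_0 = (-0.9923, +0.1237)
n_1 = (-0.8762, -0.4819)
n_2 = (-0.5052, -0.8630)
n_3 = (+0.8504, -0.5262)
n_4 = (+0.5991, +0.8007)
n_5 = (-0.6196, +0.7849)
  (0,1): δ = 144.08°  ·
  (0,2): δ = 113.24°  ·
  (0,3): δ = 24.64°  ·
  (0,4): δ = 60.30°  ·
  (0,5): δ = 135.40°  ·
  (1,2): δ = 149.15°  ·
  (1,3): δ = 60.56°  ·
  (1,4): δ = 24.39°  ·
  (1,5): δ = 99.48°  ·
  (2,3): δ = 91.41°  ·
  (2,4): δ = 6.46°  ✓
  (2,5): δ = 68.63°  ·
  (3,4): δ = 95.05°  ·
  (3,5): δ = 19.96°  ·
  (4,5): δ = 104.91°  ·
antipodal pairs: 1

count = 1; pairs: (2,4)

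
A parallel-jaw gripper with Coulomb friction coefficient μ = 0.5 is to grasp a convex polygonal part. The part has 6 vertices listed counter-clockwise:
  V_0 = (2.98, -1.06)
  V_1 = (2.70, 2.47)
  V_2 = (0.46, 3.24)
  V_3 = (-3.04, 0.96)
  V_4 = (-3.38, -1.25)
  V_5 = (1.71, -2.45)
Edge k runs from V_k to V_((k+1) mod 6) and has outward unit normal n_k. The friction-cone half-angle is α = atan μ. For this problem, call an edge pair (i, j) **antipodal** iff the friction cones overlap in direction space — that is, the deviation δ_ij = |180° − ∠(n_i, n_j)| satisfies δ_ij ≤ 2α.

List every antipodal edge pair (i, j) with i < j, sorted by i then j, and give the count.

α = atan 0.5 = 26.57°;  2α = 53.13°
n_0 = (+0.9969, +0.0791)
n_1 = (+0.3251, +0.9457)
n_2 = (-0.5458, +0.8379)
n_3 = (-0.9884, +0.1521)
n_4 = (-0.2295, -0.9733)
n_5 = (+0.7383, -0.6745)
  (0,1): δ = 113.51°  ·
  (0,2): δ = 61.45°  ·
  (0,3): δ = 13.28°  ✓
  (0,4): δ = 72.20°  ·
  (0,5): δ = 133.05°  ·
  (1,2): δ = 127.95°  ·
  (1,3): δ = 79.78°  ·
  (1,4): δ = 5.70°  ✓
  (1,5): δ = 66.55°  ·
  (2,3): δ = 131.83°  ·
  (2,4): δ = 46.35°  ✓
  (2,5): δ = 14.50°  ✓
  (3,4): δ = 94.52°  ·
  (3,5): δ = 33.67°  ✓
  (4,5): δ = 119.15°  ·
antipodal pairs: 5

count = 5; pairs: (0,3), (1,4), (2,4), (2,5), (3,5)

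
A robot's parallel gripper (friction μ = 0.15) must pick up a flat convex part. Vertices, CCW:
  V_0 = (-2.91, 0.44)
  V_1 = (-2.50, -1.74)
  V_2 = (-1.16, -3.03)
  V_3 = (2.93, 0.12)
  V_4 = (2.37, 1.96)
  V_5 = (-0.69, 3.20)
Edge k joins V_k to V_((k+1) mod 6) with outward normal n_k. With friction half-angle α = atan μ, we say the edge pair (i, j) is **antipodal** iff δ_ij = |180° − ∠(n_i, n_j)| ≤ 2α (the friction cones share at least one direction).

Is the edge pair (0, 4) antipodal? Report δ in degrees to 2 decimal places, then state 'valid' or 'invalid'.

α = atan 0.15 = 8.53°;  2α = 17.06°
edge 0: e_0 = (+0.41, -2.18);  n_0 = (-0.9828, -0.1848)
edge 4: e_4 = (-3.06, +1.24);  n_4 = (+0.3756, +0.9268)
∠(n_0, n_4) = 122.71°
δ = |180° − 122.71°| = 57.29°
57.29° > 2α = 17.06°  →  invalid

δ = 57.29°, invalid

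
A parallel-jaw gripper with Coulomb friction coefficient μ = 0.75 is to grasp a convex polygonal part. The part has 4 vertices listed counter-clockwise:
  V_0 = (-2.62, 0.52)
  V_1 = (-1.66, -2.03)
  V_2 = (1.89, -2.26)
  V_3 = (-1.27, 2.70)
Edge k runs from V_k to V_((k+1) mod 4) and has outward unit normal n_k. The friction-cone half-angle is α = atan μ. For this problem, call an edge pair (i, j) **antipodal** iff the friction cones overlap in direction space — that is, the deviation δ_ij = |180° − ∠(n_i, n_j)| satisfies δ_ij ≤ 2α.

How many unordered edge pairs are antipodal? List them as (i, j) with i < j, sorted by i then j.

count = 4; pairs: (0,2), (1,2), (1,3), (2,3)

α = atan 0.75 = 36.87°;  2α = 73.74°
n_0 = (-0.9359, -0.3523)
n_1 = (-0.0647, -0.9979)
n_2 = (+0.8434, +0.5373)
n_3 = (-0.8502, +0.5265)
  (0,1): δ = 114.34°  ·
  (0,2): δ = 11.87°  ✓
  (0,3): δ = 127.60°  ·
  (1,2): δ = 53.79°  ✓
  (1,3): δ = 61.94°  ✓
  (2,3): δ = 64.27°  ✓
antipodal pairs: 4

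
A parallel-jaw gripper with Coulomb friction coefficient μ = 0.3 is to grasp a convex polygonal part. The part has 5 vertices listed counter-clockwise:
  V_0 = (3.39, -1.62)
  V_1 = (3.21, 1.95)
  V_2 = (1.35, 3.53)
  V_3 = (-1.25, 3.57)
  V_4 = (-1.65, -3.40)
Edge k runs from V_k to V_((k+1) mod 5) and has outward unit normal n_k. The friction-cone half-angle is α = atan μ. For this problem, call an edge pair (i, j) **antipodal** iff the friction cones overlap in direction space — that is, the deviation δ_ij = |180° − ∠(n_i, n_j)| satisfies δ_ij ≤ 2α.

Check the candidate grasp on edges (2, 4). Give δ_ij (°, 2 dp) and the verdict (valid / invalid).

α = atan 0.3 = 16.70°;  2α = 33.40°
edge 2: e_2 = (-2.60, +0.04);  n_2 = (+0.0154, +0.9999)
edge 4: e_4 = (+5.04, +1.78);  n_4 = (+0.3330, -0.9429)
∠(n_2, n_4) = 159.67°
δ = |180° − 159.67°| = 20.33°
20.33° ≤ 2α = 33.40°  →  valid

δ = 20.33°, valid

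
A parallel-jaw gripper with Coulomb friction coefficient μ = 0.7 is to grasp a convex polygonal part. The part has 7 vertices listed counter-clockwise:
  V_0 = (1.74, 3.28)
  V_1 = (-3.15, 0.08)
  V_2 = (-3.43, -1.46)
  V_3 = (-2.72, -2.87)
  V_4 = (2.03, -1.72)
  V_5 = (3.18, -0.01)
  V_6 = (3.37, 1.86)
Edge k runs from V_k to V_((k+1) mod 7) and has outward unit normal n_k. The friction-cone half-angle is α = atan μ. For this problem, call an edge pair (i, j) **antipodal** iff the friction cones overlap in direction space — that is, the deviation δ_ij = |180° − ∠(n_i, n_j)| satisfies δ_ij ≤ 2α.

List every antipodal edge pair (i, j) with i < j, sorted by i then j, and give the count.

α = atan 0.7 = 34.99°;  2α = 69.98°
n_0 = (-0.5476, +0.8368)
n_1 = (-0.9839, +0.1789)
n_2 = (-0.8932, -0.4497)
n_3 = (+0.2353, -0.9719)
n_4 = (+0.8298, -0.5581)
n_5 = (+0.9949, -0.1011)
n_6 = (+0.6569, +0.7540)
  (0,1): δ = 133.51°  ·
  (0,2): δ = 96.47°  ·
  (0,3): δ = 19.59°  ✓
  (0,4): δ = 22.88°  ✓
  (0,5): δ = 51.00°  ✓
  (0,6): δ = 105.74°  ·
  (1,2): δ = 142.97°  ·
  (1,3): δ = 66.09°  ✓
  (1,4): δ = 23.62°  ✓
  (1,5): δ = 4.50°  ✓
  (1,6): δ = 59.24°  ✓
  (2,3): δ = 103.12°  ·
  (2,4): δ = 60.65°  ✓
  (2,5): δ = 32.53°  ✓
  (2,6): δ = 22.21°  ✓
  (3,4): δ = 137.53°  ·
  (3,5): δ = 109.41°  ·
  (3,6): δ = 54.67°  ✓
  (4,5): δ = 151.88°  ·
  (4,6): δ = 97.14°  ·
  (5,6): δ = 125.26°  ·
antipodal pairs: 11

count = 11; pairs: (0,3), (0,4), (0,5), (1,3), (1,4), (1,5), (1,6), (2,4), (2,5), (2,6), (3,6)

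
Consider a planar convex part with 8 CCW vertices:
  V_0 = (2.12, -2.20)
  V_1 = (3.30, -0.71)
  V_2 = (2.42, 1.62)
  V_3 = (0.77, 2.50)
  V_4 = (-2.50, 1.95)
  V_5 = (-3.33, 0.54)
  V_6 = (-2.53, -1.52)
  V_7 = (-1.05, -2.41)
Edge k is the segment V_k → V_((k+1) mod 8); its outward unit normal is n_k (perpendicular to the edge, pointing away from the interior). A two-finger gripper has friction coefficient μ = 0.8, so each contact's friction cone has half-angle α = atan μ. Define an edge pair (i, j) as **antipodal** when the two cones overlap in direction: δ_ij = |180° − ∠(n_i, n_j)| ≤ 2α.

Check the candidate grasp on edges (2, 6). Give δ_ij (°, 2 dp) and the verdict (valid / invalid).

α = atan 0.8 = 38.66°;  2α = 77.32°
edge 2: e_2 = (-1.65, +0.88);  n_2 = (+0.4706, +0.8824)
edge 6: e_6 = (+1.48, -0.89);  n_6 = (-0.5153, -0.8570)
∠(n_2, n_6) = 177.05°
δ = |180° − 177.05°| = 2.95°
2.95° ≤ 2α = 77.32°  →  valid

δ = 2.95°, valid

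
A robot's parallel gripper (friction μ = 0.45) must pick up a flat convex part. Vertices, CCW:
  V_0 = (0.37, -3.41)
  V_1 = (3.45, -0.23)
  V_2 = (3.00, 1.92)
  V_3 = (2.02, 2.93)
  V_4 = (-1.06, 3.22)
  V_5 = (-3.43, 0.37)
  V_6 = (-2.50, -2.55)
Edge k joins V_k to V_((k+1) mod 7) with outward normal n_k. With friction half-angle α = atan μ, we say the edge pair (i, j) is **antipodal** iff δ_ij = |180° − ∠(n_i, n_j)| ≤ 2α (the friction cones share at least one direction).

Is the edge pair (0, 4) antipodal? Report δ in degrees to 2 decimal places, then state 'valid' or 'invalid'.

δ = 4.34°, valid

α = atan 0.45 = 24.23°;  2α = 48.46°
edge 0: e_0 = (+3.08, +3.18);  n_0 = (+0.7183, -0.6957)
edge 4: e_4 = (-2.37, -2.85);  n_4 = (-0.7689, +0.6394)
∠(n_0, n_4) = 175.66°
δ = |180° − 175.66°| = 4.34°
4.34° ≤ 2α = 48.46°  →  valid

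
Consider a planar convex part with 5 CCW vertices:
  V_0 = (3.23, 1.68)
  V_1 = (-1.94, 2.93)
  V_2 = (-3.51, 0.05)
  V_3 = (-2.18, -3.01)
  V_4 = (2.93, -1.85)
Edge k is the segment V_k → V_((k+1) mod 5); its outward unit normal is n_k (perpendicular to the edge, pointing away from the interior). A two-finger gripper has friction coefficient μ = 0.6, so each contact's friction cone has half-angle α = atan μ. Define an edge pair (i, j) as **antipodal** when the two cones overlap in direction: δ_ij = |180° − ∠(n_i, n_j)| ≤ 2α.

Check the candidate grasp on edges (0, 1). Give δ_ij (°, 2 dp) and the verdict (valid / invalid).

α = atan 0.6 = 30.96°;  2α = 61.93°
edge 0: e_0 = (-5.17, +1.25);  n_0 = (+0.2350, +0.9720)
edge 1: e_1 = (-1.57, -2.88);  n_1 = (-0.8780, +0.4786)
∠(n_0, n_1) = 75.00°
δ = |180° − 75.00°| = 105.00°
105.00° > 2α = 61.93°  →  invalid

δ = 105.00°, invalid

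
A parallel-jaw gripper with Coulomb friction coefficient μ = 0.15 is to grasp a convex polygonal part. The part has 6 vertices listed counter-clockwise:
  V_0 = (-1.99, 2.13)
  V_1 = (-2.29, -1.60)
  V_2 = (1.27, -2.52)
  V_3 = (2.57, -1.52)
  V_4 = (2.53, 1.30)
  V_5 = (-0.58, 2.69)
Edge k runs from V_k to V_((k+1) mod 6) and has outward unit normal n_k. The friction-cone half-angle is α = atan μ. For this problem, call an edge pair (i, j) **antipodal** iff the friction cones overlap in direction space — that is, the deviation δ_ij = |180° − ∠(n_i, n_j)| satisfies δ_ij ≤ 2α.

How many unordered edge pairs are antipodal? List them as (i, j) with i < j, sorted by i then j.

α = atan 0.15 = 8.53°;  2α = 17.06°
n_0 = (-0.9968, +0.0802)
n_1 = (-0.2502, -0.9682)
n_2 = (+0.6097, -0.7926)
n_3 = (+0.9999, +0.0142)
n_4 = (+0.4080, +0.9130)
n_5 = (-0.3691, +0.9294)
  (0,1): δ = 99.89°  ·
  (0,2): δ = 47.83°  ·
  (0,3): δ = 5.41°  ✓
  (0,4): δ = 70.52°  ·
  (0,5): δ = 116.26°  ·
  (1,2): δ = 127.94°  ·
  (1,3): δ = 74.70°  ·
  (1,4): δ = 9.59°  ✓
  (1,5): δ = 36.15°  ·
  (2,3): δ = 126.76°  ·
  (2,4): δ = 61.65°  ·
  (2,5): δ = 15.91°  ✓
  (3,4): δ = 114.89°  ·
  (3,5): δ = 69.15°  ·
  (4,5): δ = 134.26°  ·
antipodal pairs: 3

count = 3; pairs: (0,3), (1,4), (2,5)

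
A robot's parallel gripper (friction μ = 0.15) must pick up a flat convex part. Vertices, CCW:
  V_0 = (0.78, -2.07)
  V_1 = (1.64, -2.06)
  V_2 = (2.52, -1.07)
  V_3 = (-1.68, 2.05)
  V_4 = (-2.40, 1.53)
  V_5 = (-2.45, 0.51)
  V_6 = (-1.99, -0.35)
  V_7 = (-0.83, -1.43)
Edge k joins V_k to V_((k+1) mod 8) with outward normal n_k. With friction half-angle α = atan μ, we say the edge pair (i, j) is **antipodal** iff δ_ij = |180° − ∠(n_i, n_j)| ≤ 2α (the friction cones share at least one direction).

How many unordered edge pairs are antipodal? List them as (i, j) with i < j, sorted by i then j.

count = 3; pairs: (1,3), (2,6), (2,7)

α = atan 0.15 = 8.53°;  2α = 17.06°
n_0 = (+0.0116, -0.9999)
n_1 = (+0.7474, -0.6644)
n_2 = (+0.5963, +0.8027)
n_3 = (-0.5855, +0.8107)
n_4 = (-0.9988, +0.0490)
n_5 = (-0.8818, -0.4717)
n_6 = (-0.6814, -0.7319)
n_7 = (-0.3694, -0.9293)
  (0,1): δ = 132.30°  ·
  (0,2): δ = 37.27°  ·
  (0,3): δ = 35.17°  ·
  (0,4): δ = 86.53°  ·
  (0,5): δ = 117.48°  ·
  (0,6): δ = 136.38°  ·
  (0,7): δ = 157.66°  ·
  (1,2): δ = 84.97°  ·
  (1,3): δ = 12.53°  ✓
  (1,4): δ = 38.83°  ·
  (1,5): δ = 69.78°  ·
  (1,6): δ = 88.68°  ·
  (1,7): δ = 109.95°  ·
  (2,3): δ = 107.56°  ·
  (2,4): δ = 56.20°  ·
  (2,5): δ = 25.25°  ·
  (2,6): δ = 6.35°  ✓
  (2,7): δ = 14.93°  ✓
  (3,4): δ = 128.64°  ·
  (3,5): δ = 97.70°  ·
  (3,6): δ = 78.79°  ·
  (3,7): δ = 57.52°  ·
  (4,5): δ = 149.05°  ·
  (4,6): δ = 130.15°  ·
  (4,7): δ = 108.87°  ·
  (5,6): δ = 161.10°  ·
  (5,7): δ = 139.82°  ·
  (6,7): δ = 158.72°  ·
antipodal pairs: 3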